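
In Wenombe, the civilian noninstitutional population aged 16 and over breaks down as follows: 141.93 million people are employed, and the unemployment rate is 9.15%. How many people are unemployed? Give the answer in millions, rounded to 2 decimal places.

About 14.29 million are unemployed.

Let U be the number unemployed. The labor force is E + U, and U/(E+U) = 0.0915.
So U = 0.0915 × 141.93 / (1 − 0.0915) = 12.9866 / 0.9085 ≈ 14.29 million.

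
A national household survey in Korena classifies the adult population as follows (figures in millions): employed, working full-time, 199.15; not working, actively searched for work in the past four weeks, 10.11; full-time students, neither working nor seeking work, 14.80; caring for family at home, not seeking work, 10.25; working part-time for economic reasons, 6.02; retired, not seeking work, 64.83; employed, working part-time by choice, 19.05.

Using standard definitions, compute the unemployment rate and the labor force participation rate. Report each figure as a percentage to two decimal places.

Employed = 199.15 + 6.02 + 19.05 = 224.22 million (anyone who worked, including part-time for economic reasons, counts as employed).
Unemployed = 10.11 million.
Labor force = 224.22 + 10.11 = 234.33 million.
Not in labor force = 14.80 + 10.25 + 64.83 = 89.88 million (those not working and not actively searching are outside the labor force).
Civilian working-age population = 234.33 + 89.88 = 324.21 million.
Unemployment rate = 10.11 / 234.33 = 4.31%.
Labor force participation rate = 234.33 / 324.21 = 72.28%.

Unemployment rate ≈ 4.31%; labor force participation rate ≈ 72.28%.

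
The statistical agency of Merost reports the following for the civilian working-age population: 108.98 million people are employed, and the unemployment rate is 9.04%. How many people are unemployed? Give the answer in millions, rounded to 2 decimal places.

Let U be the number unemployed. The labor force is E + U, and U/(E+U) = 0.0904.
So U = 0.0904 × 108.98 / (1 − 0.0904) = 9.8518 / 0.9096 ≈ 10.83 million.

About 10.83 million are unemployed.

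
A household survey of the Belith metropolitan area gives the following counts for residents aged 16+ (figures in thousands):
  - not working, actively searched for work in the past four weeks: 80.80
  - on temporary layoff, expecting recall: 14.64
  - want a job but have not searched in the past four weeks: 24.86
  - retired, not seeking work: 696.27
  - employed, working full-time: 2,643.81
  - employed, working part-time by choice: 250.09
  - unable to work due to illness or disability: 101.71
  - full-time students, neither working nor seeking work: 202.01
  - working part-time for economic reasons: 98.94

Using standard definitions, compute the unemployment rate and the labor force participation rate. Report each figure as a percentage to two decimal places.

Unemployment rate ≈ 3.09%; labor force participation rate ≈ 75.08%.

Employed = 2,643.81 + 250.09 + 98.94 = 2,992.84 thousand (anyone who worked, including part-time for economic reasons, counts as employed).
Unemployed = 80.80 + 14.64 = 95.44 thousand (jobless and actively searching, or on temporary layoff).
Labor force = 2,992.84 + 95.44 = 3,088.28 thousand.
Not in labor force = 24.86 + 696.27 + 101.71 + 202.01 = 1,024.85 thousand (those not working and not actively searching are outside the labor force — including those who want a job but have given up searching).
Civilian working-age population = 3,088.28 + 1,024.85 = 4,113.13 thousand.
Unemployment rate = 95.44 / 3,088.28 = 3.09%.
Labor force participation rate = 3,088.28 / 4,113.13 = 75.08%.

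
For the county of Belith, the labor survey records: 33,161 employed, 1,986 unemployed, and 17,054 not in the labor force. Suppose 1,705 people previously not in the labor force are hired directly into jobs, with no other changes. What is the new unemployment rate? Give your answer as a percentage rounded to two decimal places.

New unemployment rate ≈ 5.39%.

Initially, labor force = 33,161 + 1,986 = 35,147, so u = 1,986/35,147 = 5.65%.
After the change, employed and labor force both rise by 1,705; unemployed unchanged → E = 34,866, U = 1,986, labor force = 36,852.
New unemployment rate = 1,986 / 36,852 = 5.39%.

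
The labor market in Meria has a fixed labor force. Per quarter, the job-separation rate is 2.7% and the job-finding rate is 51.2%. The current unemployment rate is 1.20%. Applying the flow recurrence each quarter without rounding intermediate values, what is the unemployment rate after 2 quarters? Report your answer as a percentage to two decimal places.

Unemployment rate after two quarters ≈ 4.20%.

With a fixed labor force, u_{t+1} = u_t + s·(1−u_t) − f·u_t = u_t·(1−s−f) + s.
Here 1−s−f = 0.461 and s = 0.027.
u_1 = 0.012000 × 0.461 + 0.027 = 0.032532.
u_2 = 0.032532 × 0.461 + 0.027 = 0.041997.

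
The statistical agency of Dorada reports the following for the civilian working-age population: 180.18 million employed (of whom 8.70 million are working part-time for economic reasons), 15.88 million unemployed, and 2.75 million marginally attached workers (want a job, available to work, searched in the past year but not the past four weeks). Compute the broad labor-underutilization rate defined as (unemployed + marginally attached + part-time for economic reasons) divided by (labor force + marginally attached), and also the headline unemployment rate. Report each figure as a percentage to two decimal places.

Broad underutilization rate ≈ 13.75%; headline unemployment rate ≈ 8.10%.

Labor force = 180.18 + 15.88 = 196.06 million.
Numerator = 15.88 + 2.75 + 8.70 = 27.33 million.
Denominator = 196.06 + 2.75 = 198.81 million.
Broad rate = 27.33 / 198.81 = 13.75%.
Headline unemployment rate = 15.88 / 196.06 = 8.10%.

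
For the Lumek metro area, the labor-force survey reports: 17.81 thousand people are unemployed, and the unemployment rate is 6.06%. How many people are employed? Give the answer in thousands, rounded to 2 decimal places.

Labor force = U / u = 17.81 / 0.0606 ≈ 293.89 thousand.
Employed = labor force − unemployed = 293.89 − 17.81 = 276.08 thousand.

About 276.08 thousand are employed.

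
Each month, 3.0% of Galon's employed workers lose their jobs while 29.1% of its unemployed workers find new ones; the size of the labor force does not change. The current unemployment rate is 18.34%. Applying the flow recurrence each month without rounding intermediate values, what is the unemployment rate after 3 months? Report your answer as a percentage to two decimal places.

With a fixed labor force, u_{t+1} = u_t + s·(1−u_t) − f·u_t = u_t·(1−s−f) + s.
Here 1−s−f = 0.679 and s = 0.030.
u_1 = 0.183400 × 0.679 + 0.030 = 0.154529.
u_2 = 0.154529 × 0.679 + 0.030 = 0.134925.
u_3 = 0.134925 × 0.679 + 0.030 = 0.121614.

Unemployment rate after three months ≈ 12.16%.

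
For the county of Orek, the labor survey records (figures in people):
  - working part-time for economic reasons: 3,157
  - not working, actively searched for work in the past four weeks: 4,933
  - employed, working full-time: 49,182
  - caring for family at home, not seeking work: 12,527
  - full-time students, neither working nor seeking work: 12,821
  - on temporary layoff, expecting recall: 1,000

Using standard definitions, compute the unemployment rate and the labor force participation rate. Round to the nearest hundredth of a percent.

Employed = 3,157 + 49,182 = 52,339 (anyone who worked, including part-time for economic reasons, counts as employed).
Unemployed = 4,933 + 1,000 = 5,933 (jobless and actively searching, or on temporary layoff).
Labor force = 52,339 + 5,933 = 58,272.
Not in labor force = 12,527 + 12,821 = 25,348 (those not working and not actively searching are outside the labor force).
Civilian working-age population = 58,272 + 25,348 = 83,620.
Unemployment rate = 5,933 / 58,272 = 10.18%.
Labor force participation rate = 58,272 / 83,620 = 69.69%.

Unemployment rate ≈ 10.18%; labor force participation rate ≈ 69.69%.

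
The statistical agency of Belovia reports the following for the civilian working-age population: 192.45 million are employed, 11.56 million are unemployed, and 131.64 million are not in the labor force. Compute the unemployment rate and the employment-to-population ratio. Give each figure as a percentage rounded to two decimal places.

Unemployment rate ≈ 5.67%; employment-population ratio ≈ 57.34%.

Labor force = employed + unemployed = 192.45 + 11.56 = 204.01 million.
Working-age population = 204.01 + 131.64 = 335.65 million.
Unemployment rate = 11.56 / 204.01 = 5.67%.
Employment-population ratio = 192.45 / 335.65 = 57.34%.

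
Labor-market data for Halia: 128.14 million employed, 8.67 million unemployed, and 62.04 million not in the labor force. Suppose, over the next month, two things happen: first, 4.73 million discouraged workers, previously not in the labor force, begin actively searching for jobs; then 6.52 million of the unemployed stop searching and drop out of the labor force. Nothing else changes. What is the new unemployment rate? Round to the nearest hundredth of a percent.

New unemployment rate ≈ 5.10%.

Initially, labor force = 128.14 + 8.67 = 136.81 million, so u = 8.67/136.81 = 6.34%.
After the first change, unemployed and labor force both rise by 4.73 → E = 128.14, U = 13.40, labor force = 141.54 million.
After the second change, unemployed and labor force both fall by 6.52 → E = 128.14, U = 6.88, labor force = 135.02 million.
New unemployment rate = 6.88 / 135.02 = 5.10%.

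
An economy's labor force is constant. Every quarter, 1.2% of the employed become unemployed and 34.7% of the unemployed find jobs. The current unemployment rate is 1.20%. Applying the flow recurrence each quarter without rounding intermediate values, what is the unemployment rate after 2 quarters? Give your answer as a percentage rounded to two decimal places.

With a fixed labor force, u_{t+1} = u_t + s·(1−u_t) − f·u_t = u_t·(1−s−f) + s.
Here 1−s−f = 0.641 and s = 0.012.
u_1 = 0.012000 × 0.641 + 0.012 = 0.019692.
u_2 = 0.019692 × 0.641 + 0.012 = 0.024623.

Unemployment rate after two quarters ≈ 2.46%.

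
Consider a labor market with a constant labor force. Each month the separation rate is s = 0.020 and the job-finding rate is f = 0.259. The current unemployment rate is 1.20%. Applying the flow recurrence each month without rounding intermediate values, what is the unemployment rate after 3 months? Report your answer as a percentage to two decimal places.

Unemployment rate after three months ≈ 4.93%.

With a fixed labor force, u_{t+1} = u_t + s·(1−u_t) − f·u_t = u_t·(1−s−f) + s.
Here 1−s−f = 0.721 and s = 0.020.
u_1 = 0.012000 × 0.721 + 0.020 = 0.028652.
u_2 = 0.028652 × 0.721 + 0.020 = 0.040658.
u_3 = 0.040658 × 0.721 + 0.020 = 0.049314.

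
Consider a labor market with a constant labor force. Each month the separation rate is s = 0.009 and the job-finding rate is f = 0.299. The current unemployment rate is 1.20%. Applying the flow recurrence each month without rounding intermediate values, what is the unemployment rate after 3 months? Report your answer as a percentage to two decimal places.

With a fixed labor force, u_{t+1} = u_t + s·(1−u_t) − f·u_t = u_t·(1−s−f) + s.
Here 1−s−f = 0.692 and s = 0.009.
u_1 = 0.012000 × 0.692 + 0.009 = 0.017304.
u_2 = 0.017304 × 0.692 + 0.009 = 0.020974.
u_3 = 0.020974 × 0.692 + 0.009 = 0.023514.

Unemployment rate after three months ≈ 2.35%.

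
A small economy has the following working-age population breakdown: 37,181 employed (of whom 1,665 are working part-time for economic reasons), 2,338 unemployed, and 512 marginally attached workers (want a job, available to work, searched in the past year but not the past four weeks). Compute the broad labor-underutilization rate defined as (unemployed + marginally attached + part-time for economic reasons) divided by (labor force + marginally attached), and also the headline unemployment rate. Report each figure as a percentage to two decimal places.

Labor force = 37,181 + 2,338 = 39,519.
Numerator = 2,338 + 512 + 1,665 = 4,515.
Denominator = 39,519 + 512 = 40,031.
Broad rate = 4,515 / 40,031 = 11.28%.
Headline unemployment rate = 2,338 / 39,519 = 5.92%.

Broad underutilization rate ≈ 11.28%; headline unemployment rate ≈ 5.92%.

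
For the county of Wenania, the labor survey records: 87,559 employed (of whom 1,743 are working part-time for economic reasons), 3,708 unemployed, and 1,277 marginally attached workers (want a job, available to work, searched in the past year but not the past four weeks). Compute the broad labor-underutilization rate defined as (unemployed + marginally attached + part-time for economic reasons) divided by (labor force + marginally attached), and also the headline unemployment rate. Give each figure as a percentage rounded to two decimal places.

Broad underutilization rate ≈ 7.27%; headline unemployment rate ≈ 4.06%.

Labor force = 87,559 + 3,708 = 91,267.
Numerator = 3,708 + 1,277 + 1,743 = 6,728.
Denominator = 91,267 + 1,277 = 92,544.
Broad rate = 6,728 / 92,544 = 7.27%.
Headline unemployment rate = 3,708 / 91,267 = 4.06%.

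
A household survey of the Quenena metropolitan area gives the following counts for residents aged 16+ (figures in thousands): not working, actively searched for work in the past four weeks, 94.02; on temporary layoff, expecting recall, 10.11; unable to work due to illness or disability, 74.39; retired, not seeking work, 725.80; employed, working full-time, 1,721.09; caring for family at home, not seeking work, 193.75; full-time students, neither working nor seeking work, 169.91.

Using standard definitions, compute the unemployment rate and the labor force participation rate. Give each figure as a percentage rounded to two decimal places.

Unemployment rate ≈ 5.71%; labor force participation rate ≈ 61.06%.

Employed = 1,721.09 thousand.
Unemployed = 94.02 + 10.11 = 104.13 thousand (jobless and actively searching, or on temporary layoff).
Labor force = 1,721.09 + 104.13 = 1,825.22 thousand.
Not in labor force = 74.39 + 725.80 + 193.75 + 169.91 = 1,163.85 thousand (those not working and not actively searching are outside the labor force).
Civilian working-age population = 1,825.22 + 1,163.85 = 2,989.07 thousand.
Unemployment rate = 104.13 / 1,825.22 = 5.71%.
Labor force participation rate = 1,825.22 / 2,989.07 = 61.06%.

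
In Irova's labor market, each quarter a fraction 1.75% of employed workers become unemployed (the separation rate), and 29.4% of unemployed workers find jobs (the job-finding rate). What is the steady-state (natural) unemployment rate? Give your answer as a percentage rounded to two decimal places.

At steady state the flows balance: s·E = f·U, so U/(E+U) = s/(s+f).
u* = 1.75 / (1.75 + 29.4) = 1.75 / 31.15 = 5.62%.

Steady-state unemployment rate ≈ 5.62%.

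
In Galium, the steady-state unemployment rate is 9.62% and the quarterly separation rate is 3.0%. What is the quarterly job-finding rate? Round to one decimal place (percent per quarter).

From u* = s/(s+f): f = s·(1−u)/u.
f = 3.0 × (1 − 0.0962) / 0.0962 = 2.7114 / 0.0962 ≈ 28.2% per quarter.

Job-finding rate ≈ 28.2% per quarter.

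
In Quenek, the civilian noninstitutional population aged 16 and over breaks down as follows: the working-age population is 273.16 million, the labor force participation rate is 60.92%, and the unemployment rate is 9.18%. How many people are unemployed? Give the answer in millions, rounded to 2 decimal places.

Labor force = 0.6092 × 273.16 = 166.41 million.
Unemployed = 0.0918 × 166.41 ≈ 15.28 million.

About 15.28 million are unemployed.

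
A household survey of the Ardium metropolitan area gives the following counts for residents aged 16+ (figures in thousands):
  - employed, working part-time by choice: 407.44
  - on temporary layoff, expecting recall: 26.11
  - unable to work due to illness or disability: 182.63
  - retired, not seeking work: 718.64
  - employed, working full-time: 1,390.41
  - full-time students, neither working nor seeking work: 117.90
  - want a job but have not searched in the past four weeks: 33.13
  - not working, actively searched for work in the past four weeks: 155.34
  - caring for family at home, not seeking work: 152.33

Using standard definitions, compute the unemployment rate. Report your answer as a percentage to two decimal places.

Employed = 407.44 + 1,390.41 = 1,797.85 thousand.
Unemployed = 26.11 + 155.34 = 181.45 thousand (jobless and actively searching, or on temporary layoff).
Labor force = 1,797.85 + 181.45 = 1,979.30 thousand.
Unemployment rate = 181.45 / 1,979.30 = 9.17%.

Unemployment rate ≈ 9.17%.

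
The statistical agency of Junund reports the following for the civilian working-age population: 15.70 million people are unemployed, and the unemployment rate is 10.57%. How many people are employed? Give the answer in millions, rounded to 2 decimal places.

Labor force = U / u = 15.70 / 0.1057 ≈ 148.53 million.
Employed = labor force − unemployed = 148.53 − 15.70 = 132.83 million.

About 132.83 million are employed.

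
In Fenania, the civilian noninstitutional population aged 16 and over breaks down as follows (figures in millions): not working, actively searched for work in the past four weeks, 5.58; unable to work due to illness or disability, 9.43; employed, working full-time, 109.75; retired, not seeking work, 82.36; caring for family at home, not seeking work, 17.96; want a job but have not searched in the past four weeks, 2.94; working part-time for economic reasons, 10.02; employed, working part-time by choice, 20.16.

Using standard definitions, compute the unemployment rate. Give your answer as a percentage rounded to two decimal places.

Employed = 109.75 + 10.02 + 20.16 = 139.93 million (anyone who worked, including part-time for economic reasons, counts as employed).
Unemployed = 5.58 million.
Labor force = 139.93 + 5.58 = 145.51 million.
Unemployment rate = 5.58 / 145.51 = 3.83%.

Unemployment rate ≈ 3.83%.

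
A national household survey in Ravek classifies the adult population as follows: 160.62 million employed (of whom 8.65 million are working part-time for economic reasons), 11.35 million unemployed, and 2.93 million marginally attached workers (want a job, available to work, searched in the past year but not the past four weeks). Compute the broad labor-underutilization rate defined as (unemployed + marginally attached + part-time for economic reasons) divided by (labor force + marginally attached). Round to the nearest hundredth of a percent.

Labor force = 160.62 + 11.35 = 171.97 million.
Numerator = 11.35 + 2.93 + 8.65 = 22.93 million.
Denominator = 171.97 + 2.93 = 174.90 million.
Broad rate = 22.93 / 174.90 = 13.11%.

Broad underutilization rate ≈ 13.11%.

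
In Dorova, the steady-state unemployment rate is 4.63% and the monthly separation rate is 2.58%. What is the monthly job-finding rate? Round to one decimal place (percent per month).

Job-finding rate ≈ 53.1% per month.

From u* = s/(s+f): f = s·(1−u)/u.
f = 2.58 × (1 − 0.0463) / 0.0463 = 2.4605 / 0.0463 ≈ 53.1% per month.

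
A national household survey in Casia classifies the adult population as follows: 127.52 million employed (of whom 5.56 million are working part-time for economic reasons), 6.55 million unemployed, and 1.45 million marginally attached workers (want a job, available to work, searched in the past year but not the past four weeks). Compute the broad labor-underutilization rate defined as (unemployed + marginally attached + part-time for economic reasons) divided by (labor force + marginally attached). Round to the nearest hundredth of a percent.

Labor force = 127.52 + 6.55 = 134.07 million.
Numerator = 6.55 + 1.45 + 5.56 = 13.56 million.
Denominator = 134.07 + 1.45 = 135.52 million.
Broad rate = 13.56 / 135.52 = 10.01%.

Broad underutilization rate ≈ 10.01%.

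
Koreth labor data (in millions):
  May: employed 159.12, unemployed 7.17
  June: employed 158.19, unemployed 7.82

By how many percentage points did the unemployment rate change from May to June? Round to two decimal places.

May: labor force = 159.12 + 7.17 = 166.29; u = 7.17/166.29 = 4.31%.
June: labor force = 158.19 + 7.82 = 166.01; u = 7.82/166.01 = 4.71%.
Change = 4.71% − 4.31% = +0.40 pp.

The unemployment rate changed by +0.40 percentage points.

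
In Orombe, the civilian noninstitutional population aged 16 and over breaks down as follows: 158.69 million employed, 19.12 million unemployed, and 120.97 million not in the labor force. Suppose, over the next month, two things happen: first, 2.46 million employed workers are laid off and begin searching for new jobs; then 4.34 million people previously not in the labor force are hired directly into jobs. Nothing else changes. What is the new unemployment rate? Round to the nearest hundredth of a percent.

Initially, labor force = 158.69 + 19.12 = 177.81 million, so u = 19.12/177.81 = 10.75%.
After the first change, employed falls and unemployed rises by 2.46; labor force unchanged → E = 156.23, U = 21.58, labor force = 177.81 million.
After the second change, employed and labor force both rise by 4.34; unemployed unchanged → E = 160.57, U = 21.58, labor force = 182.15 million.
New unemployment rate = 21.58 / 182.15 = 11.85%.

New unemployment rate ≈ 11.85%.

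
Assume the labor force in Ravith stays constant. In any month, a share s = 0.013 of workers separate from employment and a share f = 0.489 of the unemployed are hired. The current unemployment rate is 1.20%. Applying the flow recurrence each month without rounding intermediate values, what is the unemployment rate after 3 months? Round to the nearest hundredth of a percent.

Unemployment rate after three months ≈ 2.42%.

With a fixed labor force, u_{t+1} = u_t + s·(1−u_t) − f·u_t = u_t·(1−s−f) + s.
Here 1−s−f = 0.498 and s = 0.013.
u_1 = 0.012000 × 0.498 + 0.013 = 0.018976.
u_2 = 0.018976 × 0.498 + 0.013 = 0.022450.
u_3 = 0.022450 × 0.498 + 0.013 = 0.024180.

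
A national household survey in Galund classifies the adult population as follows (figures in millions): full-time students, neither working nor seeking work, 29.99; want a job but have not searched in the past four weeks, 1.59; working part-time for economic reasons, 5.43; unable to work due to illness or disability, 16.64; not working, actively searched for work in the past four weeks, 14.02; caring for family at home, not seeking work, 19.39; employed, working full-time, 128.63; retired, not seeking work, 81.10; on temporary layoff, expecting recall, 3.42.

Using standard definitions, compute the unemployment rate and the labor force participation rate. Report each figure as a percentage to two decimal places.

Unemployment rate ≈ 11.51%; labor force participation rate ≈ 50.46%.

Employed = 5.43 + 128.63 = 134.06 million (anyone who worked, including part-time for economic reasons, counts as employed).
Unemployed = 14.02 + 3.42 = 17.44 million (jobless and actively searching, or on temporary layoff).
Labor force = 134.06 + 17.44 = 151.50 million.
Not in labor force = 29.99 + 1.59 + 16.64 + 19.39 + 81.10 = 148.71 million (those not working and not actively searching are outside the labor force — including those who want a job but have given up searching).
Civilian working-age population = 151.50 + 148.71 = 300.21 million.
Unemployment rate = 17.44 / 151.50 = 11.51%.
Labor force participation rate = 151.50 / 300.21 = 50.46%.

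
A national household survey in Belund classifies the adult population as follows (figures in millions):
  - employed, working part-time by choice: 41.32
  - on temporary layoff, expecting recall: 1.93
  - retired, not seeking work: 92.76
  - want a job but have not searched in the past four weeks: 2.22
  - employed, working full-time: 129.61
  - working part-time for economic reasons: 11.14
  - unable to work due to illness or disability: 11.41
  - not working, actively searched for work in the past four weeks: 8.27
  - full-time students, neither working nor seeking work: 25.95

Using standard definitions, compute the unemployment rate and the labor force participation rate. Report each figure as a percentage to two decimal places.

Employed = 41.32 + 129.61 + 11.14 = 182.07 million (anyone who worked, including part-time for economic reasons, counts as employed).
Unemployed = 1.93 + 8.27 = 10.20 million (jobless and actively searching, or on temporary layoff).
Labor force = 182.07 + 10.20 = 192.27 million.
Not in labor force = 92.76 + 2.22 + 11.41 + 25.95 = 132.34 million (those not working and not actively searching are outside the labor force — including those who want a job but have given up searching).
Civilian working-age population = 192.27 + 132.34 = 324.61 million.
Unemployment rate = 10.20 / 192.27 = 5.31%.
Labor force participation rate = 192.27 / 324.61 = 59.23%.

Unemployment rate ≈ 5.31%; labor force participation rate ≈ 59.23%.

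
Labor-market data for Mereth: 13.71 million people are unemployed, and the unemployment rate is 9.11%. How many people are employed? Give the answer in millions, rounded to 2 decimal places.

Labor force = U / u = 13.71 / 0.0911 ≈ 150.49 million.
Employed = labor force − unemployed = 150.49 − 13.71 = 136.78 million.

About 136.78 million are employed.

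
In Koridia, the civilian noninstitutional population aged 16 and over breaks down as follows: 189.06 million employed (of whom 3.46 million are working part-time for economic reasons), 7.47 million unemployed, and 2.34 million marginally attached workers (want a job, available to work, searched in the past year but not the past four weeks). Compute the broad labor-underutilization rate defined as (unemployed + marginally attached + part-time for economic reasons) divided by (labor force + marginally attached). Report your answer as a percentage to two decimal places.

Broad underutilization rate ≈ 6.67%.

Labor force = 189.06 + 7.47 = 196.53 million.
Numerator = 7.47 + 2.34 + 3.46 = 13.27 million.
Denominator = 196.53 + 2.34 = 198.87 million.
Broad rate = 13.27 / 198.87 = 6.67%.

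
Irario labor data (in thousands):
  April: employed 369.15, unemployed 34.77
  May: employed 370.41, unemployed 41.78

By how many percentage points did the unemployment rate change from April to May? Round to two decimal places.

April: labor force = 369.15 + 34.77 = 403.92; u = 34.77/403.92 = 8.61%.
May: labor force = 370.41 + 41.78 = 412.19; u = 41.78/412.19 = 10.14%.
Change = 10.14% − 8.61% = +1.53 pp.

The unemployment rate changed by +1.53 percentage points.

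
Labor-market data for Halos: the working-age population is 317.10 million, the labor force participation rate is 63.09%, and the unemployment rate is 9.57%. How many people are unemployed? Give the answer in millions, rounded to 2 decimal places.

About 19.15 million are unemployed.

Labor force = 0.6309 × 317.10 = 200.06 million.
Unemployed = 0.0957 × 200.06 ≈ 19.15 million.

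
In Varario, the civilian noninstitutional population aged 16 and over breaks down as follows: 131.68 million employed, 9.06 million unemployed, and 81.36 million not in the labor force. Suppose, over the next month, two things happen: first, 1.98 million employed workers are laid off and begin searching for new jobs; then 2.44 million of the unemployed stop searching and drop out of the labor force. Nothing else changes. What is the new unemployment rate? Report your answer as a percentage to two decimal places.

Initially, labor force = 131.68 + 9.06 = 140.74 million, so u = 9.06/140.74 = 6.44%.
After the first change, employed falls and unemployed rises by 1.98; labor force unchanged → E = 129.70, U = 11.04, labor force = 140.74 million.
After the second change, unemployed and labor force both fall by 2.44 → E = 129.70, U = 8.60, labor force = 138.30 million.
New unemployment rate = 8.60 / 138.30 = 6.22%.

New unemployment rate ≈ 6.22%.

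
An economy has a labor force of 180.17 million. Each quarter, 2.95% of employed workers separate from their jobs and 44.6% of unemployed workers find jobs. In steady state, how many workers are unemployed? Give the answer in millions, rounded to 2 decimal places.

About 11.18 million are unemployed in steady state.

Steady-state unemployment rate u* = s/(s+f) = 2.95/(2.95+44.6) = 0.062040.
Unemployed = u* × labor force = 0.062040 × 180.17 ≈ 11.18 million.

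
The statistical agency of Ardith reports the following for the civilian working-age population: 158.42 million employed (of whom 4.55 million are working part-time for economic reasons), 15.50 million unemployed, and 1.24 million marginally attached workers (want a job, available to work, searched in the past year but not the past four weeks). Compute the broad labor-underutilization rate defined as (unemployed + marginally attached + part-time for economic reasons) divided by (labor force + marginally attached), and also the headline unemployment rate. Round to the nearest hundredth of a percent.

Labor force = 158.42 + 15.50 = 173.92 million.
Numerator = 15.50 + 1.24 + 4.55 = 21.29 million.
Denominator = 173.92 + 1.24 = 175.16 million.
Broad rate = 21.29 / 175.16 = 12.15%.
Headline unemployment rate = 15.50 / 173.92 = 8.91%.

Broad underutilization rate ≈ 12.15%; headline unemployment rate ≈ 8.91%.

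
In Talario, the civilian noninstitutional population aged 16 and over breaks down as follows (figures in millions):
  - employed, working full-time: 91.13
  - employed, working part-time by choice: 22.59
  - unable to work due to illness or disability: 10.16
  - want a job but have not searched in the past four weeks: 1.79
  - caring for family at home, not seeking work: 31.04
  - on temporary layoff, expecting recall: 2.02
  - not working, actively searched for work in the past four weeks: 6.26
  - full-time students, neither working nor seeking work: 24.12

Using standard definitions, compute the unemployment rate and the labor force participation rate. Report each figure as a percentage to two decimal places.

Unemployment rate ≈ 6.79%; labor force participation rate ≈ 64.51%.

Employed = 91.13 + 22.59 = 113.72 million.
Unemployed = 2.02 + 6.26 = 8.28 million (jobless and actively searching, or on temporary layoff).
Labor force = 113.72 + 8.28 = 122.00 million.
Not in labor force = 10.16 + 1.79 + 31.04 + 24.12 = 67.11 million (those not working and not actively searching are outside the labor force — including those who want a job but have given up searching).
Civilian working-age population = 122.00 + 67.11 = 189.11 million.
Unemployment rate = 8.28 / 122.00 = 6.79%.
Labor force participation rate = 122.00 / 189.11 = 64.51%.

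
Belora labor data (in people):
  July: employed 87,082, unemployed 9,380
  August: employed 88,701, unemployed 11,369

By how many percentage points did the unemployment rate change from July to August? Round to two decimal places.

The unemployment rate changed by +1.64 percentage points.

July: labor force = 87,082 + 9,380 = 96,462; u = 9,380/96,462 = 9.72%.
August: labor force = 88,701 + 11,369 = 100,070; u = 11,369/100,070 = 11.36%.
Change = 11.36% − 9.72% = +1.64 pp.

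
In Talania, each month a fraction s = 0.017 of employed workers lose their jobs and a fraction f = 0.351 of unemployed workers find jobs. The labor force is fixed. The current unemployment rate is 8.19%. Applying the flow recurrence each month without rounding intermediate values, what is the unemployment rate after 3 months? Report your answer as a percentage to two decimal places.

Unemployment rate after three months ≈ 5.52%.

With a fixed labor force, u_{t+1} = u_t + s·(1−u_t) − f·u_t = u_t·(1−s−f) + s.
Here 1−s−f = 0.632 and s = 0.017.
u_1 = 0.081900 × 0.632 + 0.017 = 0.068761.
u_2 = 0.068761 × 0.632 + 0.017 = 0.060457.
u_3 = 0.060457 × 0.632 + 0.017 = 0.055209.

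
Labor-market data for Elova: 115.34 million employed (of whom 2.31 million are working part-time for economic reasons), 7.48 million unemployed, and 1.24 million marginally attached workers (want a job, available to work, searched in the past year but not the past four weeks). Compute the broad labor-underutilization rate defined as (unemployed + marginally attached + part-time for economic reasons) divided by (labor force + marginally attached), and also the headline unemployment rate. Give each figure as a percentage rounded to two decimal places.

Broad underutilization rate ≈ 8.89%; headline unemployment rate ≈ 6.09%.

Labor force = 115.34 + 7.48 = 122.82 million.
Numerator = 7.48 + 1.24 + 2.31 = 11.03 million.
Denominator = 122.82 + 1.24 = 124.06 million.
Broad rate = 11.03 / 124.06 = 8.89%.
Headline unemployment rate = 7.48 / 122.82 = 6.09%.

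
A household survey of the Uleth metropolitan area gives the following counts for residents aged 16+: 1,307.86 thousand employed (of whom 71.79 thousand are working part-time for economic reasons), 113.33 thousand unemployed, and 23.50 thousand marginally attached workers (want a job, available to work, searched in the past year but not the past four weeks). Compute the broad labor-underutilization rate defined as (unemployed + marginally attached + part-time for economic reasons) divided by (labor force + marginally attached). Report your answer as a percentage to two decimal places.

Broad underutilization rate ≈ 14.44%.

Labor force = 1,307.86 + 113.33 = 1,421.19 thousand.
Numerator = 113.33 + 23.50 + 71.79 = 208.62 thousand.
Denominator = 1,421.19 + 23.50 = 1,444.69 thousand.
Broad rate = 208.62 / 1,444.69 = 14.44%.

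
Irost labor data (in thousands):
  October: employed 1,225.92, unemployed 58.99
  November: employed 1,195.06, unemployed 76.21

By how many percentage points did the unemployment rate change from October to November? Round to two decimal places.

October: labor force = 1,225.92 + 58.99 = 1,284.91; u = 58.99/1,284.91 = 4.59%.
November: labor force = 1,195.06 + 76.21 = 1,271.27; u = 76.21/1,271.27 = 5.99%.
Change = 5.99% − 4.59% = +1.40 pp.

The unemployment rate changed by +1.40 percentage points.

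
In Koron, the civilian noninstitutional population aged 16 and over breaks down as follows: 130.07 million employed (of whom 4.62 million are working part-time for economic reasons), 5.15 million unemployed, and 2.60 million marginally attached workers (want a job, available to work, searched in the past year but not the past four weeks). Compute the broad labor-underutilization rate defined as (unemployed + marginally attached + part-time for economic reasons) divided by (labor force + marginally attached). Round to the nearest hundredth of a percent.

Labor force = 130.07 + 5.15 = 135.22 million.
Numerator = 5.15 + 2.60 + 4.62 = 12.37 million.
Denominator = 135.22 + 2.60 = 137.82 million.
Broad rate = 12.37 / 137.82 = 8.98%.

Broad underutilization rate ≈ 8.98%.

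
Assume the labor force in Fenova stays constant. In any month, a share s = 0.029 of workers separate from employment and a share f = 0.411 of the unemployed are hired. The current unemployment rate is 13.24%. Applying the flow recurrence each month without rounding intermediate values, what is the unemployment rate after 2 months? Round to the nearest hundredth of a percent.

Unemployment rate after two months ≈ 8.68%.

With a fixed labor force, u_{t+1} = u_t + s·(1−u_t) − f·u_t = u_t·(1−s−f) + s.
Here 1−s−f = 0.560 and s = 0.029.
u_1 = 0.132400 × 0.560 + 0.029 = 0.103144.
u_2 = 0.103144 × 0.560 + 0.029 = 0.086761.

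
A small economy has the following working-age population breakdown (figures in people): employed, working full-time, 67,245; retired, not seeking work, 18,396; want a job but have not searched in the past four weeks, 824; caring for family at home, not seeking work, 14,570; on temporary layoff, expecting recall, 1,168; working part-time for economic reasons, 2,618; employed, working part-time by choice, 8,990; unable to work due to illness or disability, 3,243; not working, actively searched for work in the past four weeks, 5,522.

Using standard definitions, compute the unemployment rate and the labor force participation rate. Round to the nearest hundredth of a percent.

Employed = 67,245 + 2,618 + 8,990 = 78,853 (anyone who worked, including part-time for economic reasons, counts as employed).
Unemployed = 1,168 + 5,522 = 6,690 (jobless and actively searching, or on temporary layoff).
Labor force = 78,853 + 6,690 = 85,543.
Not in labor force = 18,396 + 824 + 14,570 + 3,243 = 37,033 (those not working and not actively searching are outside the labor force — including those who want a job but have given up searching).
Civilian working-age population = 85,543 + 37,033 = 122,576.
Unemployment rate = 6,690 / 85,543 = 7.82%.
Labor force participation rate = 85,543 / 122,576 = 69.79%.

Unemployment rate ≈ 7.82%; labor force participation rate ≈ 69.79%.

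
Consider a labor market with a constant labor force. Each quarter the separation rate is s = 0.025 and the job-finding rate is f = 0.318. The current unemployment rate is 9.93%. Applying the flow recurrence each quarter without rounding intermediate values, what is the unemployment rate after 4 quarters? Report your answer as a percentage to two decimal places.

Unemployment rate after four quarters ≈ 7.78%.

With a fixed labor force, u_{t+1} = u_t + s·(1−u_t) − f·u_t = u_t·(1−s−f) + s.
Here 1−s−f = 0.657 and s = 0.025.
u_1 = 0.099300 × 0.657 + 0.025 = 0.090240.
u_2 = 0.090240 × 0.657 + 0.025 = 0.084288.
u_3 = 0.084288 × 0.657 + 0.025 = 0.080377.
u_4 = 0.080377 × 0.657 + 0.025 = 0.077808.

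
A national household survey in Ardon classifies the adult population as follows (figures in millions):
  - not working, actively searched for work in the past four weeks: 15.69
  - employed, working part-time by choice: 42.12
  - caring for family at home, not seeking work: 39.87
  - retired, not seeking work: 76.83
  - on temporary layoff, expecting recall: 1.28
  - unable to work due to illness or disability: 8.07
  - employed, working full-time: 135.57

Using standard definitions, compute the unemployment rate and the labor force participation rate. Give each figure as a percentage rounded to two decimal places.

Unemployment rate ≈ 8.72%; labor force participation rate ≈ 60.94%.

Employed = 42.12 + 135.57 = 177.69 million.
Unemployed = 15.69 + 1.28 = 16.97 million (jobless and actively searching, or on temporary layoff).
Labor force = 177.69 + 16.97 = 194.66 million.
Not in labor force = 39.87 + 76.83 + 8.07 = 124.77 million (those not working and not actively searching are outside the labor force).
Civilian working-age population = 194.66 + 124.77 = 319.43 million.
Unemployment rate = 16.97 / 194.66 = 8.72%.
Labor force participation rate = 194.66 / 319.43 = 60.94%.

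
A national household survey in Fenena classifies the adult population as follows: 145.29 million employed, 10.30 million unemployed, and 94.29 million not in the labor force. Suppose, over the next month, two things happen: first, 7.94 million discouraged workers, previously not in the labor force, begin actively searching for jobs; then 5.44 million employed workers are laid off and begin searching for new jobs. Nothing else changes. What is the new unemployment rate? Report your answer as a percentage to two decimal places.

New unemployment rate ≈ 14.48%.

Initially, labor force = 145.29 + 10.30 = 155.59 million, so u = 10.30/155.59 = 6.62%.
After the first change, unemployed and labor force both rise by 7.94 → E = 145.29, U = 18.24, labor force = 163.53 million.
After the second change, employed falls and unemployed rises by 5.44; labor force unchanged → E = 139.85, U = 23.68, labor force = 163.53 million.
New unemployment rate = 23.68 / 163.53 = 14.48%.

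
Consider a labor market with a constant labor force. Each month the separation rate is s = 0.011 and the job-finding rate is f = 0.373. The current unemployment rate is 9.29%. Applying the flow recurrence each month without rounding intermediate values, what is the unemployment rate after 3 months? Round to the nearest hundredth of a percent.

Unemployment rate after three months ≈ 4.37%.

With a fixed labor force, u_{t+1} = u_t + s·(1−u_t) − f·u_t = u_t·(1−s−f) + s.
Here 1−s−f = 0.616 and s = 0.011.
u_1 = 0.092900 × 0.616 + 0.011 = 0.068226.
u_2 = 0.068226 × 0.616 + 0.011 = 0.053027.
u_3 = 0.053027 × 0.616 + 0.011 = 0.043665.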